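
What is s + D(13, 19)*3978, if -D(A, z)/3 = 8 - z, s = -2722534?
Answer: -2591260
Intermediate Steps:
D(A, z) = -24 + 3*z (D(A, z) = -3*(8 - z) = -24 + 3*z)
s + D(13, 19)*3978 = -2722534 + (-24 + 3*19)*3978 = -2722534 + (-24 + 57)*3978 = -2722534 + 33*3978 = -2722534 + 131274 = -2591260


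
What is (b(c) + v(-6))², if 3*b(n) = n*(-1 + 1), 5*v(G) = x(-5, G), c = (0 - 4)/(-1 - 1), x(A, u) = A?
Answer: 1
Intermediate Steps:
c = 2 (c = -4/(-2) = -4*(-½) = 2)
v(G) = -1 (v(G) = (⅕)*(-5) = -1)
b(n) = 0 (b(n) = (n*(-1 + 1))/3 = (n*0)/3 = (⅓)*0 = 0)
(b(c) + v(-6))² = (0 - 1)² = (-1)² = 1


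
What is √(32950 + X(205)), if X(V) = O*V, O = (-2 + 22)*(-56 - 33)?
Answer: 5*I*√13278 ≈ 576.15*I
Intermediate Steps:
O = -1780 (O = 20*(-89) = -1780)
X(V) = -1780*V
√(32950 + X(205)) = √(32950 - 1780*205) = √(32950 - 364900) = √(-331950) = 5*I*√13278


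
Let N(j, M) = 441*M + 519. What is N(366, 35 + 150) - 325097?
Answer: -242993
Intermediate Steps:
N(j, M) = 519 + 441*M
N(366, 35 + 150) - 325097 = (519 + 441*(35 + 150)) - 325097 = (519 + 441*185) - 325097 = (519 + 81585) - 325097 = 82104 - 325097 = -242993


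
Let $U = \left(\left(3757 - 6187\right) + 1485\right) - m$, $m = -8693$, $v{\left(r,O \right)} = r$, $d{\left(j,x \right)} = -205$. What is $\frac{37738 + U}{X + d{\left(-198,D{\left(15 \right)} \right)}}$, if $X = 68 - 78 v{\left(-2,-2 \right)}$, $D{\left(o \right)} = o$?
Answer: $2394$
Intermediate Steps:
$X = 224$ ($X = 68 - -156 = 68 + 156 = 224$)
$U = 7748$ ($U = \left(\left(3757 - 6187\right) + 1485\right) - -8693 = \left(-2430 + 1485\right) + 8693 = -945 + 8693 = 7748$)
$\frac{37738 + U}{X + d{\left(-198,D{\left(15 \right)} \right)}} = \frac{37738 + 7748}{224 - 205} = \frac{45486}{19} = 45486 \cdot \frac{1}{19} = 2394$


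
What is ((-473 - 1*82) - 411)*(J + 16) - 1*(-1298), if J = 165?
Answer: -173548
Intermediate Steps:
((-473 - 1*82) - 411)*(J + 16) - 1*(-1298) = ((-473 - 1*82) - 411)*(165 + 16) - 1*(-1298) = ((-473 - 82) - 411)*181 + 1298 = (-555 - 411)*181 + 1298 = -966*181 + 1298 = -174846 + 1298 = -173548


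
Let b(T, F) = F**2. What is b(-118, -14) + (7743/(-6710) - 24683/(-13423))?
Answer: 17715081321/90068330 ≈ 196.68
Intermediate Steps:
b(-118, -14) + (7743/(-6710) - 24683/(-13423)) = (-14)**2 + (7743/(-6710) - 24683/(-13423)) = 196 + (7743*(-1/6710) - 24683*(-1/13423)) = 196 + (-7743/6710 + 24683/13423) = 196 + 61688641/90068330 = 17715081321/90068330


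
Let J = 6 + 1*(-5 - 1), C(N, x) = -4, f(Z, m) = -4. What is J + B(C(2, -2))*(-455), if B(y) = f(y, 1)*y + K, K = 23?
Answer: -17745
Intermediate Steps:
B(y) = 23 - 4*y (B(y) = -4*y + 23 = 23 - 4*y)
J = 0 (J = 6 + 1*(-6) = 6 - 6 = 0)
J + B(C(2, -2))*(-455) = 0 + (23 - 4*(-4))*(-455) = 0 + (23 + 16)*(-455) = 0 + 39*(-455) = 0 - 17745 = -17745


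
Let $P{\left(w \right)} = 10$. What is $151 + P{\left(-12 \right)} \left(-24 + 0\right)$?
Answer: $-89$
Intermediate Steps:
$151 + P{\left(-12 \right)} \left(-24 + 0\right) = 151 + 10 \left(-24 + 0\right) = 151 + 10 \left(-24\right) = 151 - 240 = -89$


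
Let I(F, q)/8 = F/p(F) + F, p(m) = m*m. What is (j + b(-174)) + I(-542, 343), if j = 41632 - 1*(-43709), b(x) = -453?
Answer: 21829588/271 ≈ 80552.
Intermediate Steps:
p(m) = m**2
j = 85341 (j = 41632 + 43709 = 85341)
I(F, q) = 8*F + 8/F (I(F, q) = 8*(F/(F**2) + F) = 8*(F/F**2 + F) = 8*(1/F + F) = 8*(F + 1/F) = 8*F + 8/F)
(j + b(-174)) + I(-542, 343) = (85341 - 453) + (8*(-542) + 8/(-542)) = 84888 + (-4336 + 8*(-1/542)) = 84888 + (-4336 - 4/271) = 84888 - 1175060/271 = 21829588/271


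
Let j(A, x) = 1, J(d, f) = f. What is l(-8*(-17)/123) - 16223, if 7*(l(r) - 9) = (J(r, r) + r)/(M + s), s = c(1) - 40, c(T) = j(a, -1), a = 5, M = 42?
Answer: -41880490/2583 ≈ -16214.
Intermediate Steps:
c(T) = 1
s = -39 (s = 1 - 40 = -39)
l(r) = 9 + 2*r/21 (l(r) = 9 + ((r + r)/(42 - 39))/7 = 9 + ((2*r)/3)/7 = 9 + ((2*r)*(⅓))/7 = 9 + (2*r/3)/7 = 9 + 2*r/21)
l(-8*(-17)/123) - 16223 = (9 + 2*(-8*(-17)/123)/21) - 16223 = (9 + 2*(136*(1/123))/21) - 16223 = (9 + (2/21)*(136/123)) - 16223 = (9 + 272/2583) - 16223 = 23519/2583 - 16223 = -41880490/2583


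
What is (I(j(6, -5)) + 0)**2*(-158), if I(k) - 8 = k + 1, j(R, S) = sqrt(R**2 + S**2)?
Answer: -22436 - 2844*sqrt(61) ≈ -44648.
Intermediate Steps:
I(k) = 9 + k (I(k) = 8 + (k + 1) = 8 + (1 + k) = 9 + k)
(I(j(6, -5)) + 0)**2*(-158) = ((9 + sqrt(6**2 + (-5)**2)) + 0)**2*(-158) = ((9 + sqrt(36 + 25)) + 0)**2*(-158) = ((9 + sqrt(61)) + 0)**2*(-158) = (9 + sqrt(61))**2*(-158) = -158*(9 + sqrt(61))**2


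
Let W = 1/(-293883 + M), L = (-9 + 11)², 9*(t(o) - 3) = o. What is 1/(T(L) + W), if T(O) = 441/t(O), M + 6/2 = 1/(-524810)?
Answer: 4781263661491/612155966713399 ≈ 0.0078105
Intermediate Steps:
M = -1574431/524810 (M = -3 + 1/(-524810) = -3 - 1/524810 = -1574431/524810 ≈ -3.0000)
t(o) = 3 + o/9
L = 4 (L = 2² = 4)
T(O) = 441/(3 + O/9)
W = -524810/154234311661 (W = 1/(-293883 - 1574431/524810) = 1/(-154234311661/524810) = -524810/154234311661 ≈ -3.4027e-6)
1/(T(L) + W) = 1/(3969/(27 + 4) - 524810/154234311661) = 1/(3969/31 - 524810/154234311661) = 1/(612155966713399/4781263661491) = 4781263661491/612155966713399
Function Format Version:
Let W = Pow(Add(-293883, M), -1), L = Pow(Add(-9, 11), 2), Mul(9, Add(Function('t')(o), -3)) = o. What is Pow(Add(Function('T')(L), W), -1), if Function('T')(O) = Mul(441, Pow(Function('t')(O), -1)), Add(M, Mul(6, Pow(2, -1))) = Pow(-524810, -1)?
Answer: Rational(4781263661491, 612155966713399) ≈ 0.0078105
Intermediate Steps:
M = Rational(-1574431, 524810) (M = Add(-3, Pow(-524810, -1)) = Add(-3, Rational(-1, 524810)) = Rational(-1574431, 524810) ≈ -3.0000)
Function('t')(o) = Add(3, Mul(Rational(1, 9), o))
L = 4 (L = Pow(2, 2) = 4)
Function('T')(O) = Mul(441, Pow(Add(3, Mul(Rational(1, 9), O)), -1))
W = Rational(-524810, 154234311661) (W = Pow(Add(-293883, Rational(-1574431, 524810)), -1) = Pow(Rational(-154234311661, 524810), -1) = Rational(-524810, 154234311661) ≈ -3.4027e-6)
Pow(Add(Function('T')(L), W), -1) = Pow(Add(Mul(3969, Pow(Add(27, 4), -1)), Rational(-524810, 154234311661)), -1) = Pow(Add(Mul(3969, Pow(31, -1)), Rational(-524810, 154234311661)), -1) = Pow(Add(Mul(3969, Rational(1, 31)), Rational(-524810, 154234311661)), -1) = Pow(Add(Rational(3969, 31), Rational(-524810, 154234311661)), -1) = Pow(Rational(612155966713399, 4781263661491), -1) = Rational(4781263661491, 612155966713399)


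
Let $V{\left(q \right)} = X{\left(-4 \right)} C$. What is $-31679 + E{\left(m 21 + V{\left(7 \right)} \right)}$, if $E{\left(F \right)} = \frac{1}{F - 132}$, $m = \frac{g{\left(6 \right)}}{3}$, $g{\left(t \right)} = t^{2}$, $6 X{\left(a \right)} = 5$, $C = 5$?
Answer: $- \frac{23600849}{745} \approx -31679.0$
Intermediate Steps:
$X{\left(a \right)} = \frac{5}{6}$ ($X{\left(a \right)} = \frac{1}{6} \cdot 5 = \frac{5}{6}$)
$V{\left(q \right)} = \frac{25}{6}$ ($V{\left(q \right)} = \frac{5}{6} \cdot 5 = \frac{25}{6}$)
$m = 12$ ($m = \frac{6^{2}}{3} = 36 \cdot \frac{1}{3} = 12$)
$E{\left(F \right)} = \frac{1}{-132 + F}$
$-31679 + E{\left(m 21 + V{\left(7 \right)} \right)} = -31679 + \frac{1}{-132 + \left(12 \cdot 21 + \frac{25}{6}\right)} = -31679 + \frac{1}{-132 + \left(252 + \frac{25}{6}\right)} = -31679 + \frac{1}{-132 + \frac{1537}{6}} = -31679 + \frac{1}{\frac{745}{6}} = -31679 + \frac{6}{745} = - \frac{23600849}{745}$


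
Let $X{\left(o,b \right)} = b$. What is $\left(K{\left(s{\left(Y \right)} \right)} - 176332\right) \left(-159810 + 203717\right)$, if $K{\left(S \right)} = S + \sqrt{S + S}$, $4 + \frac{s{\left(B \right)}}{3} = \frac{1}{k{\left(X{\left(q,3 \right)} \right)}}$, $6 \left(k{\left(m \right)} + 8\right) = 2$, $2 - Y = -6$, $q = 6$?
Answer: $-7742753189 + 1909 i \sqrt{13110} \approx -7.7428 \cdot 10^{9} + 2.1858 \cdot 10^{5} i$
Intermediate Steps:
$Y = 8$ ($Y = 2 - -6 = 2 + 6 = 8$)
$k{\left(m \right)} = - \frac{23}{3}$ ($k{\left(m \right)} = -8 + \frac{1}{6} \cdot 2 = -8 + \frac{1}{3} = - \frac{23}{3}$)
$s{\left(B \right)} = - \frac{285}{23}$ ($s{\left(B \right)} = -12 + \frac{3}{- \frac{23}{3}} = -12 + 3 \left(- \frac{3}{23}\right) = -12 - \frac{9}{23} = - \frac{285}{23}$)
$K{\left(S \right)} = S + \sqrt{2} \sqrt{S}$ ($K{\left(S \right)} = S + \sqrt{2 S} = S + \sqrt{2} \sqrt{S}$)
$\left(K{\left(s{\left(Y \right)} \right)} - 176332\right) \left(-159810 + 203717\right) = \left(\left(- \frac{285}{23} + \sqrt{2} \sqrt{- \frac{285}{23}}\right) - 176332\right) \left(-159810 + 203717\right) = \left(\left(- \frac{285}{23} + \sqrt{2} \frac{i \sqrt{6555}}{23}\right) - 176332\right) 43907 = \left(\left(- \frac{285}{23} + \frac{i \sqrt{13110}}{23}\right) - 176332\right) 43907 = \left(- \frac{4055921}{23} + \frac{i \sqrt{13110}}{23}\right) 43907 = -7742753189 + 1909 i \sqrt{13110}$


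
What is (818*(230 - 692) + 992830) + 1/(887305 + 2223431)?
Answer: 1912835116705/3110736 ≈ 6.1491e+5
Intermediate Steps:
(818*(230 - 692) + 992830) + 1/(887305 + 2223431) = (818*(-462) + 992830) + 1/3110736 = (-377916 + 992830) + 1/3110736 = 614914 + 1/3110736 = 1912835116705/3110736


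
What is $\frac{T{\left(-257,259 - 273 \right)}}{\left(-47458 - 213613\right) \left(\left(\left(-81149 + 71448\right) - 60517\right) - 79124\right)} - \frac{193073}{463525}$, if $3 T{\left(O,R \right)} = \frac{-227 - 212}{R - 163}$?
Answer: $- \frac{3997207205876644691}{9596398617094535550} \approx -0.41653$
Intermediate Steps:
$T{\left(O,R \right)} = - \frac{439}{3 \left(-163 + R\right)}$ ($T{\left(O,R \right)} = \frac{\left(-227 - 212\right) \frac{1}{R - 163}}{3} = \frac{\left(-439\right) \frac{1}{-163 + R}}{3} = - \frac{439}{3 \left(-163 + R\right)}$)
$\frac{T{\left(-257,259 - 273 \right)}}{\left(-47458 - 213613\right) \left(\left(\left(-81149 + 71448\right) - 60517\right) - 79124\right)} - \frac{193073}{463525} = \frac{\left(-439\right) \frac{1}{-489 + 3 \left(259 - 273\right)}}{\left(-47458 - 213613\right) \left(\left(\left(-81149 + 71448\right) - 60517\right) - 79124\right)} - \frac{193073}{463525} = \frac{\left(-439\right) \frac{1}{-489 + 3 \left(-14\right)}}{\left(-261071\right) \left(\left(-9701 - 60517\right) - 79124\right)} - \frac{193073}{463525} = \frac{\left(-439\right) \frac{1}{-489 - 42}}{\left(-261071\right) \left(-70218 - 79124\right)} - \frac{193073}{463525} = \frac{\left(-439\right) \frac{1}{-531}}{\left(-261071\right) \left(-149342\right)} - \frac{193073}{463525} = \frac{\left(-439\right) \left(- \frac{1}{531}\right)}{38988865282} - \frac{193073}{463525} = \frac{439}{531} \cdot \frac{1}{38988865282} - \frac{193073}{463525} = \frac{439}{20703087464742} - \frac{193073}{463525} = - \frac{3997207205876644691}{9596398617094535550}$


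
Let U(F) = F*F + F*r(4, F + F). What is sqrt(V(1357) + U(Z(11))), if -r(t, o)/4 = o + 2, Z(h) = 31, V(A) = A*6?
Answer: sqrt(1167) ≈ 34.161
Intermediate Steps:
V(A) = 6*A
r(t, o) = -8 - 4*o (r(t, o) = -4*(o + 2) = -4*(2 + o) = -8 - 4*o)
U(F) = F**2 + F*(-8 - 8*F) (U(F) = F*F + F*(-8 - 4*(F + F)) = F**2 + F*(-8 - 8*F))
sqrt(V(1357) + U(Z(11))) = sqrt(6*1357 - 1*31*(8 + 7*31)) = sqrt(8142 - 1*31*(8 + 217)) = sqrt(8142 - 1*31*225) = sqrt(8142 - 6975) = sqrt(1167)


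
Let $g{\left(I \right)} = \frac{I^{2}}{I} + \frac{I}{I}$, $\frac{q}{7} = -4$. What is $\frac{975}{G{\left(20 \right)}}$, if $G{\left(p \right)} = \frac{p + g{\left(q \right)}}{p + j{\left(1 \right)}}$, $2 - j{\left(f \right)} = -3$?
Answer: $- \frac{24375}{7} \approx -3482.1$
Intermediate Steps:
$q = -28$ ($q = 7 \left(-4\right) = -28$)
$j{\left(f \right)} = 5$ ($j{\left(f \right)} = 2 - -3 = 2 + 3 = 5$)
$g{\left(I \right)} = 1 + I$ ($g{\left(I \right)} = I + 1 = 1 + I$)
$G{\left(p \right)} = \frac{-27 + p}{5 + p}$ ($G{\left(p \right)} = \frac{p + \left(1 - 28\right)}{p + 5} = \frac{p - 27}{5 + p} = \frac{-27 + p}{5 + p}$)
$\frac{975}{G{\left(20 \right)}} = \frac{975}{\frac{1}{5 + 20} \left(-27 + 20\right)} = \frac{975}{\frac{1}{25} \left(-7\right)} = \frac{975}{- \frac{7}{25}} = 975 \left(- \frac{25}{7}\right) = - \frac{24375}{7}$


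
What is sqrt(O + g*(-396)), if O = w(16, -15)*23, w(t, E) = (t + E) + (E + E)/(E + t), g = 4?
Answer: I*sqrt(2251) ≈ 47.445*I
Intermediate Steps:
w(t, E) = E + t + 2*E/(E + t) (w(t, E) = (E + t) + (2*E)/(E + t) = (E + t) + 2*E/(E + t) = E + t + 2*E/(E + t))
O = -667 (O = (((-15)**2 + 16**2 + 2*(-15) + 2*(-15)*16)/(-15 + 16))*23 = ((225 + 256 - 30 - 480)/1)*23 = (1*(-29))*23 = -29*23 = -667)
sqrt(O + g*(-396)) = sqrt(-667 + 4*(-396)) = sqrt(-667 - 1584) = sqrt(-2251) = I*sqrt(2251)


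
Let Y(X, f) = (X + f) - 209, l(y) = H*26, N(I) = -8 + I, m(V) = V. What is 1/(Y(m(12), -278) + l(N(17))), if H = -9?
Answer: -1/709 ≈ -0.0014104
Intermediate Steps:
l(y) = -234 (l(y) = -9*26 = -234)
Y(X, f) = -209 + X + f
1/(Y(m(12), -278) + l(N(17))) = 1/((-209 + 12 - 278) - 234) = 1/(-475 - 234) = 1/(-709) = -1/709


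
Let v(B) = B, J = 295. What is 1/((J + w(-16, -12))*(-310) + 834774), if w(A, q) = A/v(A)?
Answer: 1/743014 ≈ 1.3459e-6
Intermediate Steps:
w(A, q) = 1 (w(A, q) = A/A = 1)
1/((J + w(-16, -12))*(-310) + 834774) = 1/((295 + 1)*(-310) + 834774) = 1/(296*(-310) + 834774) = 1/(-91760 + 834774) = 1/743014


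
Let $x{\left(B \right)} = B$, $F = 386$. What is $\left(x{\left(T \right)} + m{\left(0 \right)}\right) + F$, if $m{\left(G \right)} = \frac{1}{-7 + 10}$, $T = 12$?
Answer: $\frac{1195}{3} \approx 398.33$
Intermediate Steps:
$m{\left(G \right)} = \frac{1}{3}$
$\left(x{\left(T \right)} + m{\left(0 \right)}\right) + F = \left(12 + \frac{1}{3}\right) + 386 = \frac{37}{3} + 386 = \frac{1195}{3}$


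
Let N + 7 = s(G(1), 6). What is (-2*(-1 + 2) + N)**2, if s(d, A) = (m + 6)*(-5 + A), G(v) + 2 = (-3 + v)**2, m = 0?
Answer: 9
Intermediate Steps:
G(v) = -2 + (-3 + v)**2
s(d, A) = -30 + 6*A (s(d, A) = (0 + 6)*(-5 + A) = 6*(-5 + A) = -30 + 6*A)
N = -1 (N = -7 + (-30 + 6*6) = -7 + (-30 + 36) = -7 + 6 = -1)
(-2*(-1 + 2) + N)**2 = (-2*(-1 + 2) - 1)**2 = (-2*1 - 1)**2 = (-2 - 1)**2 = (-3)**2 = 9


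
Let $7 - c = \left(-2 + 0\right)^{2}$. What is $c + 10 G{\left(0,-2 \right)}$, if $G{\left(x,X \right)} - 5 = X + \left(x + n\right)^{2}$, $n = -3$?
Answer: $123$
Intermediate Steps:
$c = 3$ ($c = 7 - \left(-2 + 0\right)^{2} = 7 - \left(-2\right)^{2} = 7 - 4 = 3$)
$G{\left(x,X \right)} = 5 + X + \left(-3 + x\right)^{2}$ ($G{\left(x,X \right)} = 5 + \left(X + \left(x - 3\right)^{2}\right) = 5 + \left(X + \left(-3 + x\right)^{2}\right) = 5 + X + \left(-3 + x\right)^{2}$)
$c + 10 G{\left(0,-2 \right)} = 3 + 10 \left(5 - 2 + \left(-3 + 0\right)^{2}\right) = 3 + 10 \left(5 - 2 + \left(-3\right)^{2}\right) = 3 + 10 \left(5 - 2 + 9\right) = 3 + 10 \cdot 12 = 3 + 120 = 123$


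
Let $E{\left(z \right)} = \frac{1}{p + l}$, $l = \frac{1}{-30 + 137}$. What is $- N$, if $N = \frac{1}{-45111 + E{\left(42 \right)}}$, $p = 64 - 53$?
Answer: $\frac{1178}{53140651} \approx 2.2168 \cdot 10^{-5}$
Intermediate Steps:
$l = \frac{1}{107} \approx 0.0093458$
$p = 11$
$E{\left(z \right)} = \frac{107}{1178}$ ($E{\left(z \right)} = \frac{1}{11 + \frac{1}{107}} = \frac{1}{\frac{1178}{107}} = \frac{107}{1178}$)
$N = - \frac{1178}{53140651}$ ($N = \frac{1}{-45111 + \frac{107}{1178}} = \frac{1}{- \frac{53140651}{1178}} = - \frac{1178}{53140651} \approx -2.2168 \cdot 10^{-5}$)
$- N = \left(-1\right) \left(- \frac{1178}{53140651}\right) = \frac{1178}{53140651}$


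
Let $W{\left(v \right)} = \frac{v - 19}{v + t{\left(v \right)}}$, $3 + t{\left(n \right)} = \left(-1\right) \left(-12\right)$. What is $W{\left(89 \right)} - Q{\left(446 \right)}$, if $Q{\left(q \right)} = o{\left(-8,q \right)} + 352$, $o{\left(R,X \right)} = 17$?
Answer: $- \frac{2578}{7} \approx -368.29$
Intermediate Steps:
$t{\left(n \right)} = 9$ ($t{\left(n \right)} = -3 - -12 = -3 + 12 = 9$)
$W{\left(v \right)} = \frac{-19 + v}{9 + v}$ ($W{\left(v \right)} = \frac{v - 19}{v + 9} = \frac{-19 + v}{9 + v}$)
$Q{\left(q \right)} = 369$ ($Q{\left(q \right)} = 17 + 352 = 369$)
$W{\left(89 \right)} - Q{\left(446 \right)} = \frac{-19 + 89}{9 + 89} - 369 = \frac{1}{98} \cdot 70 - 369 = \frac{5}{7} - 369 = - \frac{2578}{7}$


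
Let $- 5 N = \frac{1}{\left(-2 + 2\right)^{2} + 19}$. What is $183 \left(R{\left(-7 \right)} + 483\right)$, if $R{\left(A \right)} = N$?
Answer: $\frac{8396772}{95} \approx 88387.0$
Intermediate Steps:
$N = - \frac{1}{95}$ ($N = - \frac{1}{5 \left(\left(-2 + 2\right)^{2} + 19\right)} = - \frac{1}{5 \left(0^{2} + 19\right)} = - \frac{1}{5 \left(0 + 19\right)} = - \frac{1}{5 \cdot 19} = \left(- \frac{1}{5}\right) \frac{1}{19} = - \frac{1}{95} \approx -0.010526$)
$R{\left(A \right)} = - \frac{1}{95}$
$183 \left(R{\left(-7 \right)} + 483\right) = 183 \left(- \frac{1}{95} + 483\right) = 183 \cdot \frac{45884}{95} = \frac{8396772}{95}$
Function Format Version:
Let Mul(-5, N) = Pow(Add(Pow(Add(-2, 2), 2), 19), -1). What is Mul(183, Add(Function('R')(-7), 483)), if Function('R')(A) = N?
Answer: Rational(8396772, 95) ≈ 88387.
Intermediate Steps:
N = Rational(-1, 95) (N = Mul(Rational(-1, 5), Pow(Add(Pow(Add(-2, 2), 2), 19), -1)) = Mul(Rational(-1, 5), Pow(Add(Pow(0, 2), 19), -1)) = Mul(Rational(-1, 5), Pow(Add(0, 19), -1)) = Mul(Rational(-1, 5), Pow(19, -1)) = Mul(Rational(-1, 5), Rational(1, 19)) = Rational(-1, 95) ≈ -0.010526)
Function('R')(A) = Rational(-1, 95)
Mul(183, Add(Function('R')(-7), 483)) = Mul(183, Add(Rational(-1, 95), 483)) = Mul(183, Rational(45884, 95)) = Rational(8396772, 95)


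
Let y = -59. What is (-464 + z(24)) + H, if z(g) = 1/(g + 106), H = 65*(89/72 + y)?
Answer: -19743259/4680 ≈ -4218.6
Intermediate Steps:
H = -270335/72 (H = 65*(89/72 - 59) = 65*(-4159/72) = -270335/72 ≈ -3754.7)
z(g) = 1/(106 + g)
(-464 + z(24)) + H = (-464 + 1/(106 + 24)) - 270335/72 = (-464 + 1/130) - 270335/72 = -60319/130 - 270335/72 = -19743259/4680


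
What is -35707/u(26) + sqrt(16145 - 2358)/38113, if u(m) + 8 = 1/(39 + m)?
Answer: 2320955/519 + sqrt(13787)/38113 ≈ 4472.0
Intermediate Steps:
u(m) = -8 + 1/(39 + m)
-35707/u(26) + sqrt(16145 - 2358)/38113 = -35707*(39 + 26)/(-311 - 8*26) + sqrt(16145 - 2358)/38113 = -35707*65/(-311 - 208) + sqrt(13787)*(1/38113) = -35707/((1/65)*(-519)) + sqrt(13787)/38113 = -35707/(-519/65) + sqrt(13787)/38113 = -35707*(-65/519) + sqrt(13787)/38113 = 2320955/519 + sqrt(13787)/38113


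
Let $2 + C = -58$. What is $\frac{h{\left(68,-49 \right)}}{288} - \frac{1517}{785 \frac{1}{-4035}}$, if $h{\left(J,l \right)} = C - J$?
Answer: $\frac{11017343}{1413} \approx 7797.1$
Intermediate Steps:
$C = -60$ ($C = -2 - 58 = -60$)
$h{\left(J,l \right)} = -60 - J$
$\frac{h{\left(68,-49 \right)}}{288} - \frac{1517}{785 \frac{1}{-4035}} = \frac{-60 - 68}{288} - \frac{1517}{785 \frac{1}{-4035}} = \left(-60 - 68\right) \frac{1}{288} - \frac{1517}{785 \left(- \frac{1}{4035}\right)} = \left(-128\right) \frac{1}{288} - \frac{1517}{- \frac{157}{807}} = - \frac{4}{9} - - \frac{1224219}{157} = - \frac{4}{9} + \frac{1224219}{157} = \frac{11017343}{1413}$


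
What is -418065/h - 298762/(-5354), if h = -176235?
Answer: 1829688036/31452073 ≈ 58.174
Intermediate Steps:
-418065/h - 298762/(-5354) = -418065/(-176235) - 298762/(-5354) = -418065*(-1/176235) - 298762*(-1/5354) = 27871/11749 + 149381/2677 = 1829688036/31452073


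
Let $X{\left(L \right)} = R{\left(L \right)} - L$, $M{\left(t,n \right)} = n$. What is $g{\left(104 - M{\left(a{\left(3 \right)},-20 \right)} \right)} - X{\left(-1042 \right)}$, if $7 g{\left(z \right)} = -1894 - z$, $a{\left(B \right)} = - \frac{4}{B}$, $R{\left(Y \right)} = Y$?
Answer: $- \frac{2018}{7} \approx -288.29$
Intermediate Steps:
$X{\left(L \right)} = 0$ ($X{\left(L \right)} = L - L = 0$)
$g{\left(z \right)} = - \frac{1894}{7} - \frac{z}{7}$ ($g{\left(z \right)} = \frac{-1894 - z}{7} = - \frac{1894}{7} - \frac{z}{7}$)
$g{\left(104 - M{\left(a{\left(3 \right)},-20 \right)} \right)} - X{\left(-1042 \right)} = \left(- \frac{1894}{7} - \frac{104 - -20}{7}\right) - 0 = \left(- \frac{1894}{7} - \frac{104 + 20}{7}\right) + 0 = \left(- \frac{1894}{7} - \frac{124}{7}\right) + 0 = - \frac{2018}{7} + 0 = - \frac{2018}{7}$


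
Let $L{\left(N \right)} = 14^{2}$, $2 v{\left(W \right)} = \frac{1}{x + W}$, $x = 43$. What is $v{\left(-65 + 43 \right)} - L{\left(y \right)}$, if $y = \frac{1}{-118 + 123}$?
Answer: $- \frac{8231}{42} \approx -195.98$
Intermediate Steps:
$v{\left(W \right)} = \frac{1}{2 \left(43 + W\right)}$
$y = \frac{1}{5} \approx 0.2$
$L{\left(N \right)} = 196$
$v{\left(-65 + 43 \right)} - L{\left(y \right)} = \frac{1}{2 \left(43 + \left(-65 + 43\right)\right)} - 196 = \frac{1}{2 \left(43 - 22\right)} - 196 = \frac{1}{2 \cdot 21} - 196 = \frac{1}{2} \cdot \frac{1}{21} - 196 = \frac{1}{42} - 196 = - \frac{8231}{42}$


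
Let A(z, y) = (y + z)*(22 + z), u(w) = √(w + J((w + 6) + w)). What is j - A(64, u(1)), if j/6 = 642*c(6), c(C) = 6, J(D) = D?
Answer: 17350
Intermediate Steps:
u(w) = √(6 + 3*w) (u(w) = √(w + ((w + 6) + w)) = √(w + ((6 + w) + w)) = √(w + (6 + 2*w)) = √(6 + 3*w))
A(z, y) = (22 + z)*(y + z)
j = 23112 (j = 6*(642*6) = 6*3852 = 23112)
j - A(64, u(1)) = 23112 - (64² + 22*√(6 + 3*1) + 22*64 + √(6 + 3*1)*64) = 23112 - (4096 + 22*√(6 + 3) + 1408 + √(6 + 3)*64) = 23112 - (4096 + 22*√9 + 1408 + √9*64) = 23112 - (4096 + 22*3 + 1408 + 3*64) = 23112 - (4096 + 66 + 1408 + 192) = 23112 - 1*5762 = 23112 - 5762 = 17350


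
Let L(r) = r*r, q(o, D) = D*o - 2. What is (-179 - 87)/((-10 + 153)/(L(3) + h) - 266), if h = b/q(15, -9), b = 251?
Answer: 261212/241621 ≈ 1.0811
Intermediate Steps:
q(o, D) = -2 + D*o
L(r) = r²
h = -251/137 (h = 251/(-2 - 9*15) = 251/(-2 - 135) = 251/(-137) = 251*(-1/137) = -251/137 ≈ -1.8321)
(-179 - 87)/((-10 + 153)/(L(3) + h) - 266) = (-179 - 87)/((-10 + 153)/(3² - 251/137) - 266) = -266/(143/(9 - 251/137) - 266) = -266/(143/(982/137) - 266) = -266/(143*(137/982) - 266) = -266/(19591/982 - 266) = -266/(-241621/982) = -266*(-982/241621) = 261212/241621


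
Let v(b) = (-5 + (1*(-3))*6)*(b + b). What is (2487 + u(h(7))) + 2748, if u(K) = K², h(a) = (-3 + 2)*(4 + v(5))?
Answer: 56311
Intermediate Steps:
v(b) = -46*b (v(b) = (-5 - 3*6)*(2*b) = (-5 - 18)*(2*b) = -46*b)
h(a) = 226 (h(a) = (-3 + 2)*(4 - 46*5) = -(4 - 230) = -1*(-226) = 226)
(2487 + u(h(7))) + 2748 = (2487 + 226²) + 2748 = (2487 + 51076) + 2748 = 53563 + 2748 = 56311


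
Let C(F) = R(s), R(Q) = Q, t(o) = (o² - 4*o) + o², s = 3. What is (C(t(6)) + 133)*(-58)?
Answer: -7888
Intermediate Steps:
t(o) = -4*o + 2*o²
C(F) = 3
(C(t(6)) + 133)*(-58) = (3 + 133)*(-58) = 136*(-58) = -7888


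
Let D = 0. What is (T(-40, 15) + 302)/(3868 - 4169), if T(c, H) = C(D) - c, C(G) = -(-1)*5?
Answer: -347/301 ≈ -1.1528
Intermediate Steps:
C(G) = 5 (C(G) = -1*(-5) = 5)
T(c, H) = 5 - c
(T(-40, 15) + 302)/(3868 - 4169) = ((5 - 1*(-40)) + 302)/(3868 - 4169) = ((5 + 40) + 302)/(-301) = (45 + 302)*(-1/301) = 347*(-1/301) = -347/301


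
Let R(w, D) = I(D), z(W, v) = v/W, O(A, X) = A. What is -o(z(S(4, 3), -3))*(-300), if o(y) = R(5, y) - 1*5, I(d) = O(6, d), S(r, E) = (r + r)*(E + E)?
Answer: 300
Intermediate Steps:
S(r, E) = 4*E*r (S(r, E) = (2*r)*(2*E) = 4*E*r)
I(d) = 6
R(w, D) = 6
o(y) = 1 (o(y) = 6 - 1*5 = 6 - 5 = 1)
-o(z(S(4, 3), -3))*(-300) = -1*1*(-300) = -1*(-300) = 300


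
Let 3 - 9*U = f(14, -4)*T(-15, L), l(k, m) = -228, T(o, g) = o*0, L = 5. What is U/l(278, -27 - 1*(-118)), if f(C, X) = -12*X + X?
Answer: -1/684 ≈ -0.0014620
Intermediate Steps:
T(o, g) = 0
f(C, X) = -11*X
U = ⅓ (U = ⅓ - (-11*(-4))*0/9 = ⅓ - 44*0/9 = ⅓ - ⅑*0 = ⅓ + 0 = ⅓ ≈ 0.33333)
U/l(278, -27 - 1*(-118)) = (⅓)/(-228) = (⅓)*(-1/228) = -1/684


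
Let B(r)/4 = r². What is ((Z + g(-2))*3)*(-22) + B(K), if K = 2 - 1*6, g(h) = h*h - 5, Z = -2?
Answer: 262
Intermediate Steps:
g(h) = -5 + h² (g(h) = h² - 5 = -5 + h²)
K = -4 (K = 2 - 6 = -4)
B(r) = 4*r²
((Z + g(-2))*3)*(-22) + B(K) = ((-2 + (-5 + (-2)²))*3)*(-22) + 4*(-4)² = ((-2 + (-5 + 4))*3)*(-22) + 4*16 = ((-2 - 1)*3)*(-22) + 64 = -3*3*(-22) + 64 = -9*(-22) + 64 = 198 + 64 = 262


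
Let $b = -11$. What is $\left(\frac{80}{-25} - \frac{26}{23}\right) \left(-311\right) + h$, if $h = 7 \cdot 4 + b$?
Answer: $\frac{156833}{115} \approx 1363.8$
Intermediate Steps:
$h = 17$ ($h = 7 \cdot 4 - 11 = 28 - 11 = 17$)
$\left(\frac{80}{-25} - \frac{26}{23}\right) \left(-311\right) + h = \left(\frac{80}{-25} - \frac{26}{23}\right) \left(-311\right) + 17 = \left(80 \left(- \frac{1}{25}\right) - \frac{26}{23}\right) \left(-311\right) + 17 = \left(- \frac{16}{5} - \frac{26}{23}\right) \left(-311\right) + 17 = \left(- \frac{498}{115}\right) \left(-311\right) + 17 = \frac{154878}{115} + 17 = \frac{156833}{115}$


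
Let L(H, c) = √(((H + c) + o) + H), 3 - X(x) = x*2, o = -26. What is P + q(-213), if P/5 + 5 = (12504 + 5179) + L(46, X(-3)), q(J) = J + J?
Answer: 87964 + 25*√3 ≈ 88007.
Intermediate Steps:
q(J) = 2*J
X(x) = 3 - 2*x (X(x) = 3 - x*2 = 3 - 2*x)
L(H, c) = √(-26 + c + 2*H) (L(H, c) = √(((H + c) - 26) + H) = √((-26 + H + c) + H) = √(-26 + c + 2*H))
P = 88390 + 25*√3 (P = -25 + 5*((12504 + 5179) + √(-26 + (3 - 2*(-3)) + 2*46)) = -25 + 5*(17683 + √(-26 + (3 + 6) + 92)) = -25 + 5*(17683 + √(-26 + 9 + 92)) = -25 + 5*(17683 + √75) = -25 + 5*(17683 + 5*√3) = -25 + (88415 + 25*√3) = 88390 + 25*√3 ≈ 88433.)
P + q(-213) = (88390 + 25*√3) + 2*(-213) = (88390 + 25*√3) - 426 = 87964 + 25*√3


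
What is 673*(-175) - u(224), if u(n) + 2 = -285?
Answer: -117488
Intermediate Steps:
u(n) = -287 (u(n) = -2 - 285 = -287)
673*(-175) - u(224) = 673*(-175) - 1*(-287) = -117775 + 287 = -117488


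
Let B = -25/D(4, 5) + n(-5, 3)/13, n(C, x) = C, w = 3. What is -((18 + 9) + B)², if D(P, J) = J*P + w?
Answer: -58262689/89401 ≈ -651.70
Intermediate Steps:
D(P, J) = 3 + J*P (D(P, J) = J*P + 3 = 3 + J*P)
B = -440/299 (B = -25/(3 + 5*4) - 5/13 = -25/(3 + 20) - 5*1/13 = -25/23 - 5/13 = -440/299 ≈ -1.4716)
-((18 + 9) + B)² = -((18 + 9) - 440/299)² = -(27 - 440/299)² = -(7633/299)² = -1*58262689/89401 = -58262689/89401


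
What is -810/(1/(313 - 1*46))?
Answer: -216270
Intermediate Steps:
-810/(1/(313 - 1*46)) = -810/(1/(313 - 46)) = -810/(1/267) = -810/1/267 = -810*267 = -216270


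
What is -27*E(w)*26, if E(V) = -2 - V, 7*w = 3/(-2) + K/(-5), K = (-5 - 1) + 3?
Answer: 45981/35 ≈ 1313.7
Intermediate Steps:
K = -3 (K = -6 + 3 = -3)
w = -9/70 (w = (3/(-2) - 3/(-5))/7 = (3*(-½) - 3*(-⅕))/7 = (-3/2 + ⅗)/7 = (⅐)*(-9/10) = -9/70 ≈ -0.12857)
-27*E(w)*26 = -27*(-2 - 1*(-9/70))*26 = -27*(-2 + 9/70)*26 = -27*(-131/70)*26 = (3537/70)*26 = 45981/35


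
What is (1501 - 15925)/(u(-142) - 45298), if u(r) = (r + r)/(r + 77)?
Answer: 156260/490681 ≈ 0.31846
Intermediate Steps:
u(r) = 2*r/(77 + r) (u(r) = (2*r)/(77 + r) = 2*r/(77 + r))
(1501 - 15925)/(u(-142) - 45298) = (1501 - 15925)/(2*(-142)/(77 - 142) - 45298) = -14424/(2*(-142)/(-65) - 45298) = -14424/(2*(-142)*(-1/65) - 45298) = -14424/(284/65 - 45298) = -14424/(-2944086/65) = -14424*(-65/2944086) = 156260/490681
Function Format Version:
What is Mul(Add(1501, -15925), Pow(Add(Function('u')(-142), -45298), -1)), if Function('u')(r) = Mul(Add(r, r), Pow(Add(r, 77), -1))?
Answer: Rational(156260, 490681) ≈ 0.31846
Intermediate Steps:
Function('u')(r) = Mul(2, r, Pow(Add(77, r), -1)) (Function('u')(r) = Mul(Mul(2, r), Pow(Add(77, r), -1)) = Mul(2, r, Pow(Add(77, r), -1)))
Mul(Add(1501, -15925), Pow(Add(Function('u')(-142), -45298), -1)) = Mul(Add(1501, -15925), Pow(Add(Mul(2, -142, Pow(Add(77, -142), -1)), -45298), -1)) = Mul(-14424, Pow(Add(Mul(2, -142, Pow(-65, -1)), -45298), -1)) = Mul(-14424, Pow(Add(Mul(2, -142, Rational(-1, 65)), -45298), -1)) = Mul(-14424, Pow(Add(Rational(284, 65), -45298), -1)) = Mul(-14424, Pow(Rational(-2944086, 65), -1)) = Mul(-14424, Rational(-65, 2944086)) = Rational(156260, 490681)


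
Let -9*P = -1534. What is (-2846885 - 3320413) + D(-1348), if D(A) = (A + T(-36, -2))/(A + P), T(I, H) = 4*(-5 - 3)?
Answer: -32680505892/5299 ≈ -6.1673e+6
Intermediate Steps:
P = 1534/9 (P = -⅑*(-1534) = 1534/9 ≈ 170.44)
T(I, H) = -32 (T(I, H) = 4*(-8) = -32)
D(A) = (-32 + A)/(1534/9 + A) (D(A) = (A - 32)/(A + 1534/9) = (-32 + A)/(1534/9 + A))
(-2846885 - 3320413) + D(-1348) = (-2846885 - 3320413) + 9*(-32 - 1348)/(1534 + 9*(-1348)) = -6167298 + 9*(-1380)/(1534 - 12132) = -6167298 + 9*(-1380)/(-10598) = -6167298 + 9*(-1/10598)*(-1380) = -6167298 + 6210/5299 = -32680505892/5299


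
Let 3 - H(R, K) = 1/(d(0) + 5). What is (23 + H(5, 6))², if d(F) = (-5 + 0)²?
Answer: 606841/900 ≈ 674.27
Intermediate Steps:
d(F) = 25 (d(F) = (-5)² = 25)
H(R, K) = 89/30 (H(R, K) = 3 - 1/(25 + 5) = 3 - 1/30 = 89/30)
(23 + H(5, 6))² = (23 + 89/30)² = (779/30)² = 606841/900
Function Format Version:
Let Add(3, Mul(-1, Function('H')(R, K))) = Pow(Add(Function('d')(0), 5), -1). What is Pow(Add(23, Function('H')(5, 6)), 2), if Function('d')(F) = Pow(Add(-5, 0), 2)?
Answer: Rational(606841, 900) ≈ 674.27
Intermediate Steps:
Function('d')(F) = 25 (Function('d')(F) = Pow(-5, 2) = 25)
Function('H')(R, K) = Rational(89, 30) (Function('H')(R, K) = Add(3, Mul(-1, Pow(Add(25, 5), -1))) = Add(3, Mul(-1, Pow(30, -1))) = Add(3, Mul(-1, Rational(1, 30))) = Add(3, Rational(-1, 30)) = Rational(89, 30))
Pow(Add(23, Function('H')(5, 6)), 2) = Pow(Add(23, Rational(89, 30)), 2) = Pow(Rational(779, 30), 2) = Rational(606841, 900)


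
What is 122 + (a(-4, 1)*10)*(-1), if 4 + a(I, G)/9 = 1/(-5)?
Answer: 500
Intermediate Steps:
a(I, G) = -189/5 (a(I, G) = -36 + 9/(-5) = -36 + 9*(-⅕) = -36 - 9/5 = -189/5)
122 + (a(-4, 1)*10)*(-1) = 122 - 189/5*10*(-1) = 122 - 378*(-1) = 122 + 378 = 500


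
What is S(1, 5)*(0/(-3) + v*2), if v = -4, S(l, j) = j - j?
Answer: 0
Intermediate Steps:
S(l, j) = 0
S(1, 5)*(0/(-3) + v*2) = 0*(0/(-3) - 4*2) = 0*(0*(-⅓) - 8) = 0*(0 - 8) = 0*(-8) = 0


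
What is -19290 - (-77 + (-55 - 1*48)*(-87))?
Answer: -28174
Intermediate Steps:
-19290 - (-77 + (-55 - 1*48)*(-87)) = -19290 - (-77 + (-55 - 48)*(-87)) = -19290 - (-77 - 103*(-87)) = -19290 - (-77 + 8961) = -19290 - 1*8884 = -19290 - 8884 = -28174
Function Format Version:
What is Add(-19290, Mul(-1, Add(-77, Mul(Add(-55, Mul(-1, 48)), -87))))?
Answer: -28174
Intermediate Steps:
Add(-19290, Mul(-1, Add(-77, Mul(Add(-55, Mul(-1, 48)), -87)))) = Add(-19290, Mul(-1, Add(-77, Mul(Add(-55, -48), -87)))) = Add(-19290, Mul(-1, Add(-77, Mul(-103, -87)))) = Add(-19290, Mul(-1, Add(-77, 8961))) = Add(-19290, Mul(-1, 8884)) = Add(-19290, -8884) = -28174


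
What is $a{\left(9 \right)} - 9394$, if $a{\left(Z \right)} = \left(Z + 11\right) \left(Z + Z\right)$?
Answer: $-9034$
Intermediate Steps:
$a{\left(Z \right)} = 2 Z \left(11 + Z\right)$ ($a{\left(Z \right)} = \left(11 + Z\right) 2 Z = 2 Z \left(11 + Z\right)$)
$a{\left(9 \right)} - 9394 = 2 \cdot 9 \left(11 + 9\right) - 9394 = 2 \cdot 9 \cdot 20 - 9394 = 360 - 9394 = -9034$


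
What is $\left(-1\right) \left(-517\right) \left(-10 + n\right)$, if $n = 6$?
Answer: $-2068$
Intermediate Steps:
$\left(-1\right) \left(-517\right) \left(-10 + n\right) = \left(-1\right) \left(-517\right) \left(-10 + 6\right) = 517 \left(-4\right) = -2068$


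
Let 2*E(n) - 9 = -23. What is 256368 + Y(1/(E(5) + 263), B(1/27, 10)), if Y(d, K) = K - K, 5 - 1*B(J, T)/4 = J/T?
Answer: 256368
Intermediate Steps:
E(n) = -7 (E(n) = 9/2 + (½)*(-23) = 9/2 - 23/2 = -7)
B(J, T) = 20 - 4*J/T
Y(d, K) = 0
256368 + Y(1/(E(5) + 263), B(1/27, 10)) = 256368 + 0 = 256368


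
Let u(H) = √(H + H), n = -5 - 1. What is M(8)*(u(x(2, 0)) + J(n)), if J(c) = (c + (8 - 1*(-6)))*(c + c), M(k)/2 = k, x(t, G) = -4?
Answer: -1536 + 32*I*√2 ≈ -1536.0 + 45.255*I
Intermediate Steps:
M(k) = 2*k
n = -6
J(c) = 2*c*(14 + c) (J(c) = (c + (8 + 6))*(2*c) = (c + 14)*(2*c) = (14 + c)*(2*c) = 2*c*(14 + c))
u(H) = √2*√H (u(H) = √(2*H) = √2*√H)
M(8)*(u(x(2, 0)) + J(n)) = (2*8)*(√2*√(-4) + 2*(-6)*(14 - 6)) = 16*(√2*(2*I) + 2*(-6)*8) = 16*(2*I*√2 - 96) = 16*(-96 + 2*I*√2) = -1536 + 32*I*√2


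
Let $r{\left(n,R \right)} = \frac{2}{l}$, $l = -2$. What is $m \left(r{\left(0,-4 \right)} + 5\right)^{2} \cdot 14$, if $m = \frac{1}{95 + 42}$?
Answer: $\frac{224}{137} \approx 1.635$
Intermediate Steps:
$r{\left(n,R \right)} = -1$ ($r{\left(n,R \right)} = \frac{2}{-2} = 2 \left(- \frac{1}{2}\right) = -1$)
$m = \frac{1}{137} \approx 0.0072993$
$m \left(r{\left(0,-4 \right)} + 5\right)^{2} \cdot 14 = \frac{\left(-1 + 5\right)^{2}}{137} \cdot 14 = \frac{4^{2}}{137} \cdot 14 = \frac{1}{137} \cdot 16 \cdot 14 = \frac{16}{137} \cdot 14 = \frac{224}{137}$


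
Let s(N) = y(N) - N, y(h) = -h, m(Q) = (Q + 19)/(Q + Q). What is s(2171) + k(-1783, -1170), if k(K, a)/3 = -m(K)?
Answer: -7744432/1783 ≈ -4343.5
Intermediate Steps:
m(Q) = (19 + Q)/(2*Q) (m(Q) = (19 + Q)/((2*Q)) = (19 + Q)*(1/(2*Q)) = (19 + Q)/(2*Q))
k(K, a) = -3*(19 + K)/(2*K) (k(K, a) = 3*(-(19 + K)/(2*K)) = -3*(19 + K)/(2*K))
s(N) = -2*N (s(N) = -N - N = -2*N)
s(2171) + k(-1783, -1170) = -2*2171 + (3/2)*(-19 - 1*(-1783))/(-1783) = -4342 + (3/2)*(-1/1783)*(-19 + 1783) = -4342 + (3/2)*(-1/1783)*1764 = -4342 - 2646/1783 = -7744432/1783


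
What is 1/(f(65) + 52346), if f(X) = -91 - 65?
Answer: 1/52190 ≈ 1.9161e-5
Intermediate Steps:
f(X) = -156
1/(f(65) + 52346) = 1/(-156 + 52346) = 1/52190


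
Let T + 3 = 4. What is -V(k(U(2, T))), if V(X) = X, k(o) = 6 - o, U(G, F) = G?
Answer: -4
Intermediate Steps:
T = 1 (T = -3 + 4 = 1)
-V(k(U(2, T))) = -(6 - 1*2) = -(6 - 2) = -1*4 = -4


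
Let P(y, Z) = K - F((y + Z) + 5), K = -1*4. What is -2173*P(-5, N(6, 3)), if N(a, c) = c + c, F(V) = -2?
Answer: 4346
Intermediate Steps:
N(a, c) = 2*c
K = -4
P(y, Z) = -2 (P(y, Z) = -4 - 1*(-2) = -4 + 2 = -2)
-2173*P(-5, N(6, 3)) = -2173*(-2) = 4346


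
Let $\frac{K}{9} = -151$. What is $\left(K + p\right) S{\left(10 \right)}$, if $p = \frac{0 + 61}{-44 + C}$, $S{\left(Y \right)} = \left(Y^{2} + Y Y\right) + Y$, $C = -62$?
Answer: $- \frac{15132075}{53} \approx -2.8551 \cdot 10^{5}$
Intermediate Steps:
$K = -1359$ ($K = 9 \left(-151\right) = -1359$)
$S{\left(Y \right)} = Y + 2 Y^{2}$ ($S{\left(Y \right)} = \left(Y^{2} + Y^{2}\right) + Y = 2 Y^{2} + Y = Y + 2 Y^{2}$)
$p = - \frac{61}{106}$ ($p = \frac{0 + 61}{-44 - 62} = \frac{61}{-106} = 61 \left(- \frac{1}{106}\right) = - \frac{61}{106} \approx -0.57547$)
$\left(K + p\right) S{\left(10 \right)} = \left(-1359 - \frac{61}{106}\right) 10 \left(1 + 2 \cdot 10\right) = - \frac{144115 \cdot 10 \left(1 + 20\right)}{106} = - \frac{144115 \cdot 10 \cdot 21}{106} = \left(- \frac{144115}{106}\right) 210 = - \frac{15132075}{53}$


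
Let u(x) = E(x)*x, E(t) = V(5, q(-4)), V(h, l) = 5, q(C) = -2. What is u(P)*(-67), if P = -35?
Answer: 11725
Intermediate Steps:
E(t) = 5
u(x) = 5*x
u(P)*(-67) = (5*(-35))*(-67) = -175*(-67) = 11725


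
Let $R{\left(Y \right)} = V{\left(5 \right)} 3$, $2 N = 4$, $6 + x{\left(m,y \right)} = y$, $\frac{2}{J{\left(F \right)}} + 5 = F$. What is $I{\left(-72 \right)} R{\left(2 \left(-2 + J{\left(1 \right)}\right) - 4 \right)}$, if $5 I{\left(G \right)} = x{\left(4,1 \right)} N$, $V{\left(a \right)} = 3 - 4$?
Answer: $6$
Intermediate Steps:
$J{\left(F \right)} = \frac{2}{-5 + F}$
$x{\left(m,y \right)} = -6 + y$
$N = 2$ ($N = \frac{1}{2} \cdot 4 = 2$)
$V{\left(a \right)} = -1$
$R{\left(Y \right)} = -3$ ($R{\left(Y \right)} = \left(-1\right) 3 = -3$)
$I{\left(G \right)} = -2$ ($I{\left(G \right)} = \frac{\left(-6 + 1\right) 2}{5} = \frac{\left(-5\right) 2}{5} = \frac{1}{5} \left(-10\right) = -2$)
$I{\left(-72 \right)} R{\left(2 \left(-2 + J{\left(1 \right)}\right) - 4 \right)} = \left(-2\right) \left(-3\right) = 6$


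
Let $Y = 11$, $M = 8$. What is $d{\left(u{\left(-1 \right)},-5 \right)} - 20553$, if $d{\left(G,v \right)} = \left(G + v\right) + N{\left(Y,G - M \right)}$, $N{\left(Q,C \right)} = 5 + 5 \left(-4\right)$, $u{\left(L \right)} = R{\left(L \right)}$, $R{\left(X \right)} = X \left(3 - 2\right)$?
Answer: $-20574$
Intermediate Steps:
$R{\left(X \right)} = X$ ($R{\left(X \right)} = X 1 = X$)
$u{\left(L \right)} = L$
$N{\left(Q,C \right)} = -15$ ($N{\left(Q,C \right)} = 5 - 20 = -15$)
$d{\left(G,v \right)} = -15 + G + v$ ($d{\left(G,v \right)} = \left(G + v\right) - 15 = -15 + G + v$)
$d{\left(u{\left(-1 \right)},-5 \right)} - 20553 = \left(-15 - 1 - 5\right) - 20553 = -21 - 20553 = -20574$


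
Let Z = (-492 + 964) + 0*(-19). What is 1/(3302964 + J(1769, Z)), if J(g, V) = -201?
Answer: 1/3302763 ≈ 3.0278e-7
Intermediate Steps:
Z = 472 (Z = 472 + 0 = 472)
1/(3302964 + J(1769, Z)) = 1/(3302964 - 201) = 1/3302763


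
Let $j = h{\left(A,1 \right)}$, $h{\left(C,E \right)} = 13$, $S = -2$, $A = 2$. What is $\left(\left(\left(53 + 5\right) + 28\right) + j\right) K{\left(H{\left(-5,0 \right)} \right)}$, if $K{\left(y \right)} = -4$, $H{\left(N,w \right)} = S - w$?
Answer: $-396$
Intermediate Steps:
$H{\left(N,w \right)} = -2 - w$
$j = 13$
$\left(\left(\left(53 + 5\right) + 28\right) + j\right) K{\left(H{\left(-5,0 \right)} \right)} = \left(\left(\left(53 + 5\right) + 28\right) + 13\right) \left(-4\right) = \left(\left(58 + 28\right) + 13\right) \left(-4\right) = \left(86 + 13\right) \left(-4\right) = 99 \left(-4\right) = -396$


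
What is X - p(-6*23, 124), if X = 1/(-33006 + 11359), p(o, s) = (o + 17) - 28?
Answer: 3225402/21647 ≈ 149.00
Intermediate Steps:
p(o, s) = -11 + o (p(o, s) = (17 + o) - 28 = -11 + o)
X = -1/21647 (X = 1/(-21647) = -1/21647 ≈ -4.6196e-5)
X - p(-6*23, 124) = -1/21647 - (-11 - 6*23) = -1/21647 - (-11 - 138) = -1/21647 - 1*(-149) = -1/21647 + 149 = 3225402/21647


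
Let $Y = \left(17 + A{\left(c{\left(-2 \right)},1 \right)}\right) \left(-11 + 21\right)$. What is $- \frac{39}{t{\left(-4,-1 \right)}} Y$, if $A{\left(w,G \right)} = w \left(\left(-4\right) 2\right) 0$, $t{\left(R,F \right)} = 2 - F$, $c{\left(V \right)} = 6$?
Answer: $-2210$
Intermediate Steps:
$A{\left(w,G \right)} = 0$ ($A{\left(w,G \right)} = w \left(-8\right) 0 = - 8 w 0 = 0$)
$Y = 170$ ($Y = \left(17 + 0\right) \left(-11 + 21\right) = 17 \cdot 10 = 170$)
$- \frac{39}{t{\left(-4,-1 \right)}} Y = - \frac{39}{2 - -1} \cdot 170 = - \frac{39}{2 + 1} \cdot 170 = - \frac{39}{3} \cdot 170 = \left(-39\right) \frac{1}{3} \cdot 170 = \left(-13\right) 170 = -2210$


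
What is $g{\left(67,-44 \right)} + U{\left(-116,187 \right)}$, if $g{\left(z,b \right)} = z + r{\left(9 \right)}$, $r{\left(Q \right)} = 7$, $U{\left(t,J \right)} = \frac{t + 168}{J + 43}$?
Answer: $\frac{8536}{115} \approx 74.226$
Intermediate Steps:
$U{\left(t,J \right)} = \frac{168 + t}{43 + J}$
$g{\left(z,b \right)} = 7 + z$ ($g{\left(z,b \right)} = z + 7 = 7 + z$)
$g{\left(67,-44 \right)} + U{\left(-116,187 \right)} = \left(7 + 67\right) + \frac{168 - 116}{43 + 187} = 74 + \frac{1}{230} \cdot 52 = 74 + \frac{26}{115} = \frac{8536}{115}$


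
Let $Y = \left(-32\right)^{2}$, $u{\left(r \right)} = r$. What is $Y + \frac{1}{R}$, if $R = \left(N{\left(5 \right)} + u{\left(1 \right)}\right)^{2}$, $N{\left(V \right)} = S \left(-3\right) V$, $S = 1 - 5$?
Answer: $\frac{3810305}{3721} \approx 1024.0$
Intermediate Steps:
$S = -4$
$N{\left(V \right)} = 12 V$ ($N{\left(V \right)} = \left(-4\right) \left(-3\right) V = 12 V$)
$Y = 1024$
$R = 3721$ ($R = \left(12 \cdot 5 + 1\right)^{2} = \left(60 + 1\right)^{2} = 61^{2} = 3721$)
$Y + \frac{1}{R} = 1024 + \frac{1}{3721} = \frac{3810305}{3721}$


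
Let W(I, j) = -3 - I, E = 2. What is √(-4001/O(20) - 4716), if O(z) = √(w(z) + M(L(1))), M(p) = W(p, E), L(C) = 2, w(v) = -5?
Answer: √(-471600 + 40010*I*√10)/10 ≈ 9.1316 + 69.278*I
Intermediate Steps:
M(p) = -3 - p
O(z) = I*√10 (O(z) = √(-5 + (-3 - 1*2)) = √(-5 + (-3 - 2)) = √(-5 - 5) = √(-10) = I*√10)
√(-4001/O(20) - 4716) = √(-4001*(-I*√10/10) - 4716) = √(-(-4001)*I*√10/10 - 4716) = √(4001*I*√10/10 - 4716) = √(-4716 + 4001*I*√10/10)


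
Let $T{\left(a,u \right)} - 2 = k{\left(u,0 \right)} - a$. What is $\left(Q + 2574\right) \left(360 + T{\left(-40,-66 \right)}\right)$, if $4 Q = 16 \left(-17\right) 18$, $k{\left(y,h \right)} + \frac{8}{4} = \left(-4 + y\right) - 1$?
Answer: $444150$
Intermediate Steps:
$k{\left(y,h \right)} = -7 + y$ ($k{\left(y,h \right)} = -2 + \left(\left(-4 + y\right) - 1\right) = -2 + \left(-5 + y\right) = -7 + y$)
$Q = -1224$ ($Q = \frac{16 \left(-17\right) 18}{4} = \frac{\left(-272\right) 18}{4} = \frac{1}{4} \left(-4896\right) = -1224$)
$T{\left(a,u \right)} = -5 + u - a$ ($T{\left(a,u \right)} = 2 - \left(7 + a - u\right) = -5 + u - a$)
$\left(Q + 2574\right) \left(360 + T{\left(-40,-66 \right)}\right) = \left(-1224 + 2574\right) \left(360 - 31\right) = 1350 \left(360 - 31\right) = 1350 \cdot 329 = 444150$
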